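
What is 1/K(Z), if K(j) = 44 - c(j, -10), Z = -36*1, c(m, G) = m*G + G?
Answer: -1/306 ≈ -0.0032680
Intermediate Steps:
c(m, G) = G + G*m (c(m, G) = G*m + G = G + G*m)
Z = -36
K(j) = 54 + 10*j (K(j) = 44 - (-10)*(1 + j) = 44 - (-10 - 10*j) = 44 + (10 + 10*j) = 54 + 10*j)
1/K(Z) = 1/(54 + 10*(-36)) = 1/(54 - 360) = 1/(-306) = -1/306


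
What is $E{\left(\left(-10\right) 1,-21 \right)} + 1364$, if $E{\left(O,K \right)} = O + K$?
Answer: $1333$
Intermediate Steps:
$E{\left(O,K \right)} = K + O$
$E{\left(\left(-10\right) 1,-21 \right)} + 1364 = \left(-21 - 10\right) + 1364 = -31 + 1364 = 1333$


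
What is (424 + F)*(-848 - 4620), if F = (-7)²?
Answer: -2586364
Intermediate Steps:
F = 49
(424 + F)*(-848 - 4620) = (424 + 49)*(-848 - 4620) = 473*(-5468) = -2586364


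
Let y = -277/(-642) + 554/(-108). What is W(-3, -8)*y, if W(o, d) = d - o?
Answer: 67865/2889 ≈ 23.491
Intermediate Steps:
y = -13573/2889 (y = -277*(-1/642) + 554*(-1/108) = 277/642 - 277/54 = -13573/2889 ≈ -4.6982)
W(-3, -8)*y = (-8 - 1*(-3))*(-13573/2889) = (-8 + 3)*(-13573/2889) = -5*(-13573/2889) = 67865/2889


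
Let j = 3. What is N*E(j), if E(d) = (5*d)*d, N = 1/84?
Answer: 15/28 ≈ 0.53571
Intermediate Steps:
N = 1/84 ≈ 0.011905
E(d) = 5*d**2
N*E(j) = (5*3**2)/84 = (5*9)/84 = (1/84)*45 = 15/28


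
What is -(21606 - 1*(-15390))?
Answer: -36996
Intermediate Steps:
-(21606 - 1*(-15390)) = -(21606 + 15390) = -1*36996 = -36996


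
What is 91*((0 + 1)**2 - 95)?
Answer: -8554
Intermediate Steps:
91*((0 + 1)**2 - 95) = 91*(1**2 - 95) = 91*(1 - 95) = 91*(-94) = -8554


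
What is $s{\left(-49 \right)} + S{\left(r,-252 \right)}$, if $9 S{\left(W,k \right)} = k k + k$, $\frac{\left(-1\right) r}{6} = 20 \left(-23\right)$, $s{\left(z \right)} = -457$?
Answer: $6571$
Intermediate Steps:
$r = 2760$ ($r = - 6 \cdot 20 \left(-23\right) = \left(-6\right) \left(-460\right) = 2760$)
$S{\left(W,k \right)} = \frac{k}{9} + \frac{k^{2}}{9}$ ($S{\left(W,k \right)} = \frac{k k + k}{9} = \frac{k^{2} + k}{9} = \frac{k + k^{2}}{9} = \frac{k}{9} + \frac{k^{2}}{9}$)
$s{\left(-49 \right)} + S{\left(r,-252 \right)} = -457 + \frac{1}{9} \left(-252\right) \left(1 - 252\right) = -457 + \frac{1}{9} \left(-252\right) \left(-251\right) = -457 + 7028 = 6571$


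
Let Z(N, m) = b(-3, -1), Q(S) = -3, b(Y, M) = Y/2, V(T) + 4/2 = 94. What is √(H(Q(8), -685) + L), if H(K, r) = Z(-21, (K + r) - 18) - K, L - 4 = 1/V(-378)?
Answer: 13*√69/46 ≈ 2.3475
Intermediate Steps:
V(T) = 92 (V(T) = -2 + 94 = 92)
b(Y, M) = Y/2 (b(Y, M) = Y*(½) = Y/2)
Z(N, m) = -3/2 (Z(N, m) = (½)*(-3) = -3/2)
L = 369/92 (L = 4 + 1/92 = 369/92 ≈ 4.0109)
H(K, r) = -3/2 - K
√(H(Q(8), -685) + L) = √((-3/2 - 1*(-3)) + 369/92) = √((-3/2 + 3) + 369/92) = √(3/2 + 369/92) = √(507/92) = 13*√69/46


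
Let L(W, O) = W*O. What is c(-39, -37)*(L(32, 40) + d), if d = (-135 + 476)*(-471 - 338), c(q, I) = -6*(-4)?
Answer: -6590136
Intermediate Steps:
c(q, I) = 24
d = -275869 (d = 341*(-809) = -275869)
L(W, O) = O*W
c(-39, -37)*(L(32, 40) + d) = 24*(40*32 - 275869) = 24*(1280 - 275869) = 24*(-274589) = -6590136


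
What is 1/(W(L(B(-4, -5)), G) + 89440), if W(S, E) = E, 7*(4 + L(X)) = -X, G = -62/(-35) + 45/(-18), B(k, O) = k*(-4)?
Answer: 70/6260749 ≈ 1.1181e-5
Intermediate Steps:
B(k, O) = -4*k
G = -51/70 (G = -62*(-1/35) + 45*(-1/18) = 62/35 - 5/2 = -51/70 ≈ -0.72857)
L(X) = -4 - X/7 (L(X) = -4 + (-X)/7 = -4 - X/7)
1/(W(L(B(-4, -5)), G) + 89440) = 1/(-51/70 + 89440) = 1/(6260749/70) = 70/6260749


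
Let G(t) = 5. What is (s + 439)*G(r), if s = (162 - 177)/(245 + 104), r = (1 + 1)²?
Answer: 765980/349 ≈ 2194.8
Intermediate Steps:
r = 4 (r = 2² = 4)
s = -15/349 ≈ -0.042980
(s + 439)*G(r) = (-15/349 + 439)*5 = (153196/349)*5 = 765980/349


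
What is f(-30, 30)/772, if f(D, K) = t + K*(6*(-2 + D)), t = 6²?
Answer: -1431/193 ≈ -7.4145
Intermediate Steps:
t = 36
f(D, K) = 36 + K*(-12 + 6*D) (f(D, K) = 36 + K*(6*(-2 + D)) = 36 + K*(-12 + 6*D))
f(-30, 30)/772 = (36 - 12*30 + 6*(-30)*30)/772 = (36 - 360 - 5400)*(1/772) = -5724*1/772 = -1431/193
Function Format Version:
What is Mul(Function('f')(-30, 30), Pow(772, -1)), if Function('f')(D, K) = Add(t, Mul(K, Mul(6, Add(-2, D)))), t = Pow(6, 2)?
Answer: Rational(-1431, 193) ≈ -7.4145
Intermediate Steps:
t = 36
Function('f')(D, K) = Add(36, Mul(K, Add(-12, Mul(6, D)))) (Function('f')(D, K) = Add(36, Mul(K, Mul(6, Add(-2, D)))) = Add(36, Mul(K, Add(-12, Mul(6, D)))))
Mul(Function('f')(-30, 30), Pow(772, -1)) = Mul(Add(36, Mul(-12, 30), Mul(6, -30, 30)), Pow(772, -1)) = Mul(Add(36, -360, -5400), Rational(1, 772)) = Mul(-5724, Rational(1, 772)) = Rational(-1431, 193)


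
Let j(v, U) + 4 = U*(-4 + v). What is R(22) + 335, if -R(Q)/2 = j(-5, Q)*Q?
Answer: 9223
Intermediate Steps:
j(v, U) = -4 + U*(-4 + v)
R(Q) = -2*Q*(-4 - 9*Q) (R(Q) = -2*(-4 - 4*Q + Q*(-5))*Q = -2*(-4 - 4*Q - 5*Q)*Q = -2*(-4 - 9*Q)*Q = -2*Q*(-4 - 9*Q))
R(22) + 335 = 2*22*(4 + 9*22) + 335 = 2*22*(4 + 198) + 335 = 2*22*202 + 335 = 8888 + 335 = 9223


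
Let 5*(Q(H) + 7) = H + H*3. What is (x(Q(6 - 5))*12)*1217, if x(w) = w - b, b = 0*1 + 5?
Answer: -817824/5 ≈ -1.6356e+5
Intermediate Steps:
b = 5 (b = 0 + 5 = 5)
Q(H) = -7 + 4*H/5 (Q(H) = -7 + (H + H*3)/5 = -7 + (H + 3*H)/5 = -7 + (4*H)/5 = -7 + 4*H/5)
x(w) = -5 + w (x(w) = w - 1*5 = w - 5 = -5 + w)
(x(Q(6 - 5))*12)*1217 = ((-5 + (-7 + 4*(6 - 5)/5))*12)*1217 = ((-5 + (-7 + (⅘)*1))*12)*1217 = ((-5 + (-7 + ⅘))*12)*1217 = ((-5 - 31/5)*12)*1217 = -56/5*12*1217 = -672/5*1217 = -817824/5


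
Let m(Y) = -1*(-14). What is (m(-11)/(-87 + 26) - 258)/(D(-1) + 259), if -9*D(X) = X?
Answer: -3222/3233 ≈ -0.99660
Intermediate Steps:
m(Y) = 14
D(X) = -X/9
(m(-11)/(-87 + 26) - 258)/(D(-1) + 259) = (14/(-87 + 26) - 258)/(-⅑*(-1) + 259) = (14/(-61) - 258)/(⅑ + 259) = (14*(-1/61) - 258)/(2332/9) = (-14/61 - 258)*(9/2332) = -15752/61*9/2332 = -3222/3233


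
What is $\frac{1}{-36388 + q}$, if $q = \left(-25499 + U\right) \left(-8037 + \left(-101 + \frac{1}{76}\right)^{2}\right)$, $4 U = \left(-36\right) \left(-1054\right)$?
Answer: $- \frac{5776}{200115075957} \approx -2.8863 \cdot 10^{-8}$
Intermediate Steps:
$U = 9486$ ($U = \frac{\left(-36\right) \left(-1054\right)}{4} = \frac{1}{4} \cdot 37944 = 9486$)
$q = - \frac{199904898869}{5776}$ ($q = \left(-25499 + 9486\right) \left(-8037 + \left(-101 + \frac{1}{76}\right)^{2}\right) = - 16013 \left(-8037 + \left(-101 + \frac{1}{76}\right)^{2}\right) = - 16013 \left(-8037 + \left(- \frac{7675}{76}\right)^{2}\right) = - 16013 \left(-8037 + \frac{58905625}{5776}\right) = \left(-16013\right) \frac{12483913}{5776} = - \frac{199904898869}{5776} \approx -3.461 \cdot 10^{7}$)
$\frac{1}{-36388 + q} = \frac{1}{-36388 - \frac{199904898869}{5776}} = \frac{1}{- \frac{200115075957}{5776}} = - \frac{5776}{200115075957}$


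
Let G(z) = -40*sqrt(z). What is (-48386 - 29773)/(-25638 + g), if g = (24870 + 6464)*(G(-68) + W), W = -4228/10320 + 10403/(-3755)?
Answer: 367616071268335447362/4010916942964993988879041 - 7355362922578592622720*I*sqrt(17)/4010916942964993988879041 ≈ 9.1654e-5 - 0.0075611*I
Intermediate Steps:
W = -1232351/387516 (W = -4228*1/10320 + 10403*(-1/3755) = -1057/2580 - 10403/3755 = -1232351/387516 ≈ -3.1801)
g = -19307243117/193758 - 2506720*I*sqrt(17) (g = (24870 + 6464)*(-80*I*sqrt(17) - 1232351/387516) = 31334*(-80*I*sqrt(17) - 1232351/387516) = 31334*(-1232351/387516 - 80*I*sqrt(17)) = -19307243117/193758 - 2506720*I*sqrt(17) ≈ -99646.0 - 1.0335e+7*I)
(-48386 - 29773)/(-25638 + g) = (-48386 - 29773)/(-25638 + (-19307243117/193758 - 2506720*I*sqrt(17))) = -78159/(-24274810721/193758 - 2506720*I*sqrt(17))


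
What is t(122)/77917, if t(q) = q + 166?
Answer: 288/77917 ≈ 0.0036962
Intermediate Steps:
t(q) = 166 + q
t(122)/77917 = (166 + 122)/77917 = 288*(1/77917) = 288/77917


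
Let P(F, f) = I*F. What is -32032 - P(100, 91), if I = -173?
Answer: -14732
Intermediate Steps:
P(F, f) = -173*F
-32032 - P(100, 91) = -32032 - (-173)*100 = -32032 - 1*(-17300) = -32032 + 17300 = -14732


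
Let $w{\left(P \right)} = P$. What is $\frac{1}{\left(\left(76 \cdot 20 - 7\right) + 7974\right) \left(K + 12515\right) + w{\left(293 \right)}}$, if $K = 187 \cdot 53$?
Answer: $\frac{1}{212755755} \approx 4.7002 \cdot 10^{-9}$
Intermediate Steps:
$K = 9911$
$\frac{1}{\left(\left(76 \cdot 20 - 7\right) + 7974\right) \left(K + 12515\right) + w{\left(293 \right)}} = \frac{1}{\left(\left(76 \cdot 20 - 7\right) + 7974\right) \left(9911 + 12515\right) + 293} = \frac{1}{\left(\left(1520 - 7\right) + 7974\right) 22426 + 293} = \frac{1}{\left(1513 + 7974\right) 22426 + 293} = \frac{1}{9487 \cdot 22426 + 293} = \frac{1}{212755462 + 293} = \frac{1}{212755755}$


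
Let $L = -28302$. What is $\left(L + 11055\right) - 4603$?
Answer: $-21850$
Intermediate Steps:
$\left(L + 11055\right) - 4603 = \left(-28302 + 11055\right) - 4603 = -17247 - 4603 = -21850$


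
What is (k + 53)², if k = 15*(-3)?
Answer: 64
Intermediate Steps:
k = -45
(k + 53)² = (-45 + 53)² = 8² = 64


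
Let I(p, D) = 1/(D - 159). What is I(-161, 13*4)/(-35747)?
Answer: 1/3824929 ≈ 2.6144e-7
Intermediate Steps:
I(p, D) = 1/(-159 + D)
I(-161, 13*4)/(-35747) = 1/((-159 + 13*4)*(-35747)) = -1/35747/(-159 + 52) = -1/35747/(-107) = -1/107*(-1/35747) = 1/3824929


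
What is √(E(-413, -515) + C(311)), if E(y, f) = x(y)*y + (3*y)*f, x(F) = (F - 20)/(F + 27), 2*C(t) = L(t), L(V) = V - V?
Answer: √95003084666/386 ≈ 798.51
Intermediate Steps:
L(V) = 0
C(t) = 0 (C(t) = (½)*0 = 0)
x(F) = (-20 + F)/(27 + F)
E(y, f) = 3*f*y + y*(-20 + y)/(27 + y) (E(y, f) = ((-20 + y)/(27 + y))*y + (3*y)*f = y*(-20 + y)/(27 + y) + 3*f*y = 3*f*y + y*(-20 + y)/(27 + y))
√(E(-413, -515) + C(311)) = √(-413*(-20 - 413 + 3*(-515)*(27 - 413))/(27 - 413) + 0) = √(-413*(-20 - 413 + 3*(-515)*(-386))/(-386) + 0) = √(-413*(-1/386)*(-20 - 413 + 596370) + 0) = √(-413*(-1/386)*595937 + 0) = √(246121981/386 + 0) = √(246121981/386) = √95003084666/386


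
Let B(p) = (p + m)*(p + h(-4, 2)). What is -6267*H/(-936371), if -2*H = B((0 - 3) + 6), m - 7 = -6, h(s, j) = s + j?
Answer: -12534/936371 ≈ -0.013386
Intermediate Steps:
h(s, j) = j + s
m = 1 (m = 7 - 6 = 1)
B(p) = (1 + p)*(-2 + p) (B(p) = (p + 1)*(p + (2 - 4)) = (1 + p)*(p - 2) = (1 + p)*(-2 + p))
H = -2 (H = -(-2 + ((0 - 3) + 6)² - ((0 - 3) + 6))/2 = -(-2 + (-3 + 6)² - (-3 + 6))/2 = -(-2 + 3² - 1*3)/2 = -(-2 + 9 - 3)/2 = -½*4 = -2)
-6267*H/(-936371) = -6267*(-2)/(-936371) = 12534*(-1/936371) = -12534/936371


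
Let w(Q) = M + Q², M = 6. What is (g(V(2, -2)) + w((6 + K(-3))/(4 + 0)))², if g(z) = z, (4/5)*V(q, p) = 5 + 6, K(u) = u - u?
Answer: 484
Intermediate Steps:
K(u) = 0
V(q, p) = 55/4 (V(q, p) = 5*(5 + 6)/4 = (5/4)*11 = 55/4)
w(Q) = 6 + Q²
(g(V(2, -2)) + w((6 + K(-3))/(4 + 0)))² = (55/4 + (6 + ((6 + 0)/(4 + 0))²))² = (55/4 + (6 + (6/4)²))² = (55/4 + (6 + (6*(¼))²))² = (55/4 + (6 + (3/2)²))² = (55/4 + (6 + 9/4))² = (55/4 + 33/4)² = 22² = 484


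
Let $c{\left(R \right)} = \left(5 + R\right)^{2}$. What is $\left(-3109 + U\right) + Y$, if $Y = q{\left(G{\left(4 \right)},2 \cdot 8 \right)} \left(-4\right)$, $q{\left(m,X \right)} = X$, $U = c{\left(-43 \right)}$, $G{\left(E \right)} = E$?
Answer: $-1729$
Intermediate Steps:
$U = 1444$ ($U = \left(5 - 43\right)^{2} = \left(-38\right)^{2} = 1444$)
$Y = -64$ ($Y = 2 \cdot 8 \left(-4\right) = 16 \left(-4\right) = -64$)
$\left(-3109 + U\right) + Y = \left(-3109 + 1444\right) - 64 = -1665 - 64 = -1729$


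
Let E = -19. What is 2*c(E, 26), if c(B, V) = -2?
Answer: -4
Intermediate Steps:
2*c(E, 26) = 2*(-2) = -4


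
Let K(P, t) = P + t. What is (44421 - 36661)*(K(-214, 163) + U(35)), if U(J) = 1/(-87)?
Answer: -34438880/87 ≈ -3.9585e+5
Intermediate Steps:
U(J) = -1/87
(44421 - 36661)*(K(-214, 163) + U(35)) = (44421 - 36661)*((-214 + 163) - 1/87) = 7760*(-51 - 1/87) = 7760*(-4438/87) = -34438880/87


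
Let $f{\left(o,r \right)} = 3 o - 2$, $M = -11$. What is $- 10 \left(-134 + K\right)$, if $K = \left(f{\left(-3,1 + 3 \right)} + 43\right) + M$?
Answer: $1130$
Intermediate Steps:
$f{\left(o,r \right)} = -2 + 3 o$
$K = 21$ ($K = \left(\left(-2 + 3 \left(-3\right)\right) + 43\right) - 11 = \left(\left(-2 - 9\right) + 43\right) - 11 = \left(-11 + 43\right) - 11 = 32 - 11 = 21$)
$- 10 \left(-134 + K\right) = - 10 \left(-134 + 21\right) = \left(-10\right) \left(-113\right) = 1130$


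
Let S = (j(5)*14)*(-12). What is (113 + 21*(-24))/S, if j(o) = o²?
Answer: 391/4200 ≈ 0.093095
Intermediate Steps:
S = -4200 (S = (5²*14)*(-12) = (25*14)*(-12) = 350*(-12) = -4200)
(113 + 21*(-24))/S = (113 + 21*(-24))/(-4200) = (113 - 504)*(-1/4200) = -391*(-1/4200) = 391/4200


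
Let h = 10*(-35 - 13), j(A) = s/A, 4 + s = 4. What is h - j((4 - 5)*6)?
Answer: -480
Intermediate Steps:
s = 0 (s = -4 + 4 = 0)
j(A) = 0 (j(A) = 0/A = 0)
h = -480 (h = 10*(-48) = -480)
h - j((4 - 5)*6) = -480 - 1*0 = -480 + 0 = -480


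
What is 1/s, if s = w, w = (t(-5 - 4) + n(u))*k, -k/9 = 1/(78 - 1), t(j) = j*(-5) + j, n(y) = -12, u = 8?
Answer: -77/216 ≈ -0.35648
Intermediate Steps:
t(j) = -4*j (t(j) = -5*j + j = -4*j)
k = -9/77 (k = -9/(78 - 1) = -9/77 ≈ -0.11688)
w = -216/77 (w = (-4*(-5 - 4) - 12)*(-9/77) = (-4*(-9) - 12)*(-9/77) = (36 - 12)*(-9/77) = 24*(-9/77) = -216/77 ≈ -2.8052)
s = -216/77 ≈ -2.8052
1/s = 1/(-216/77) = -77/216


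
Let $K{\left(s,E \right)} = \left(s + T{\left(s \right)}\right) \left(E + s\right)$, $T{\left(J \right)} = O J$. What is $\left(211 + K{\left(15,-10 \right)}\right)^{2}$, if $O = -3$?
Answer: $3721$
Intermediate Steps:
$T{\left(J \right)} = - 3 J$
$K{\left(s,E \right)} = - 2 s \left(E + s\right)$ ($K{\left(s,E \right)} = \left(s - 3 s\right) \left(E + s\right) = - 2 s \left(E + s\right)$)
$\left(211 + K{\left(15,-10 \right)}\right)^{2} = \left(211 + 2 \cdot 15 \left(\left(-1\right) \left(-10\right) - 15\right)\right)^{2} = \left(211 + 2 \cdot 15 \left(10 - 15\right)\right)^{2} = \left(211 + 2 \cdot 15 \left(-5\right)\right)^{2} = \left(211 - 150\right)^{2} = 61^{2} = 3721$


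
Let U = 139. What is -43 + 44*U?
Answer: 6073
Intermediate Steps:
-43 + 44*U = -43 + 44*139 = -43 + 6116 = 6073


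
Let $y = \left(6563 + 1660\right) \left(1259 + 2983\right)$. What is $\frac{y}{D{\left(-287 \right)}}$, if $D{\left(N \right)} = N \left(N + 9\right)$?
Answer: $\frac{2491569}{5699} \approx 437.19$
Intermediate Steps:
$y = 34881966$ ($y = 8223 \cdot 4242 = 34881966$)
$D{\left(N \right)} = N \left(9 + N\right)$
$\frac{y}{D{\left(-287 \right)}} = \frac{34881966}{\left(-287\right) \left(9 - 287\right)} = \frac{34881966}{\left(-287\right) \left(-278\right)} = \frac{34881966}{79786} = 34881966 \cdot \frac{1}{79786} = \frac{2491569}{5699}$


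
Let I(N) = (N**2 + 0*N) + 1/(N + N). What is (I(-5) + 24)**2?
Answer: 239121/100 ≈ 2391.2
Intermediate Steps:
I(N) = N**2 + 1/(2*N) (I(N) = (N**2 + 0) + 1/(2*N) = N**2 + 1/(2*N))
(I(-5) + 24)**2 = ((1/2 + (-5)**3)/(-5) + 24)**2 = (-(1/2 - 125)/5 + 24)**2 = (-1/5*(-249/2) + 24)**2 = (249/10 + 24)**2 = (489/10)**2 = 239121/100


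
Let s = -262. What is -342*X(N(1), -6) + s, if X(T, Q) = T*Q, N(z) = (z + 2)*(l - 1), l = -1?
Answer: -12574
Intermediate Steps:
N(z) = -4 - 2*z (N(z) = (z + 2)*(-1 - 1) = (2 + z)*(-2) = -4 - 2*z)
X(T, Q) = Q*T
-342*X(N(1), -6) + s = -(-2052)*(-4 - 2*1) - 262 = -(-2052)*(-4 - 2) - 262 = -(-2052)*(-6) - 262 = -342*36 - 262 = -12312 - 262 = -12574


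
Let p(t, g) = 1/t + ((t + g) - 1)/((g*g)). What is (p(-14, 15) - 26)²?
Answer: 133225/196 ≈ 679.72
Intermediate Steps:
p(t, g) = 1/t + (-1 + g + t)/g² (p(t, g) = 1/t + ((g + t) - 1)/(g²) = 1/t + (-1 + g + t)/g²)
(p(-14, 15) - 26)² = ((15² + 15*(-14) - 14*(-1 - 14))/(15²*(-14)) - 26)² = ((1/225)*(-1/14)*(225 - 210 - 14*(-15)) - 26)² = ((1/225)*(-1/14)*(225 - 210 + 210) - 26)² = ((1/225)*(-1/14)*225 - 26)² = (-1/14 - 26)² = (-365/14)² = 133225/196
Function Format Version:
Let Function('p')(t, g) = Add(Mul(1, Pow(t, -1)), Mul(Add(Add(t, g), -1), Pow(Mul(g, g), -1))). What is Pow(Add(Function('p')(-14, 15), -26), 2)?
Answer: Rational(133225, 196) ≈ 679.72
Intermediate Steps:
Function('p')(t, g) = Add(Pow(t, -1), Mul(Pow(g, -2), Add(-1, g, t))) (Function('p')(t, g) = Add(Pow(t, -1), Mul(Add(Add(g, t), -1), Pow(Pow(g, 2), -1))) = Add(Pow(t, -1), Mul(Add(-1, g, t), Pow(g, -2))) = Add(Pow(t, -1), Mul(Pow(g, -2), Add(-1, g, t))))
Pow(Add(Function('p')(-14, 15), -26), 2) = Pow(Add(Mul(Pow(15, -2), Pow(-14, -1), Add(Pow(15, 2), Mul(15, -14), Mul(-14, Add(-1, -14)))), -26), 2) = Pow(Add(Mul(Rational(1, 225), Rational(-1, 14), Add(225, -210, Mul(-14, -15))), -26), 2) = Pow(Add(Mul(Rational(1, 225), Rational(-1, 14), Add(225, -210, 210)), -26), 2) = Pow(Add(Mul(Rational(1, 225), Rational(-1, 14), 225), -26), 2) = Pow(Add(Rational(-1, 14), -26), 2) = Pow(Rational(-365, 14), 2) = Rational(133225, 196)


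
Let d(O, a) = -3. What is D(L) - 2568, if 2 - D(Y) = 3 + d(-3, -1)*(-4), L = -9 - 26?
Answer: -2581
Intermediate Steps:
L = -35
D(Y) = -13 (D(Y) = 2 - (3 - 3*(-4)) = 2 - (3 + 12) = 2 - 1*15 = 2 - 15 = -13)
D(L) - 2568 = -13 - 2568 = -2581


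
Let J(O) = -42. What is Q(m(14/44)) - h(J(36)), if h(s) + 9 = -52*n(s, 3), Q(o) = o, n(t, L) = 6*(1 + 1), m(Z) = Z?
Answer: 13933/22 ≈ 633.32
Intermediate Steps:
n(t, L) = 12 (n(t, L) = 6*2 = 12)
h(s) = -633 (h(s) = -9 - 52*12 = -9 - 624 = -633)
Q(m(14/44)) - h(J(36)) = 14/44 - 1*(-633) = 14*(1/44) + 633 = 7/22 + 633 = 13933/22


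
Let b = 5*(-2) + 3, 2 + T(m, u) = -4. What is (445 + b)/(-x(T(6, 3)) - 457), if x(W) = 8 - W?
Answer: -146/157 ≈ -0.92994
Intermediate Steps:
T(m, u) = -6 (T(m, u) = -2 - 4 = -6)
b = -7 (b = -10 + 3 = -7)
(445 + b)/(-x(T(6, 3)) - 457) = (445 - 7)/(-(8 - 1*(-6)) - 457) = 438/(-(8 + 6) - 457) = 438/(-1*14 - 457) = 438/(-14 - 457) = 438/(-471) = 438*(-1/471) = -146/157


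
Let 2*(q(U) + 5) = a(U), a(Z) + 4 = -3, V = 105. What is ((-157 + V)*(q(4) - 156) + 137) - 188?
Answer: 8503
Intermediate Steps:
a(Z) = -7 (a(Z) = -4 - 3 = -7)
q(U) = -17/2 (q(U) = -5 + (½)*(-7) = -5 - 7/2 = -17/2)
((-157 + V)*(q(4) - 156) + 137) - 188 = ((-157 + 105)*(-17/2 - 156) + 137) - 188 = (-52*(-329/2) + 137) - 188 = (8554 + 137) - 188 = 8691 - 188 = 8503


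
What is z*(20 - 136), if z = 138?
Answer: -16008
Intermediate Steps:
z*(20 - 136) = 138*(20 - 136) = 138*(-116) = -16008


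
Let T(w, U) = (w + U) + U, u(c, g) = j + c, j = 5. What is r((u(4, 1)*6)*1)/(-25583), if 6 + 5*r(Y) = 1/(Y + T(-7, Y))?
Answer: 929/19826825 ≈ 4.6856e-5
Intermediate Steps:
u(c, g) = 5 + c
T(w, U) = w + 2*U (T(w, U) = (U + w) + U = w + 2*U)
r(Y) = -6/5 + 1/(5*(-7 + 3*Y)) (r(Y) = -6/5 + 1/(5*(Y + (-7 + 2*Y))) = -6/5 + 1/(5*(-7 + 3*Y)))
r((u(4, 1)*6)*1)/(-25583) = ((43 - 18*(5 + 4)*6)/(5*(-7 + 3*(((5 + 4)*6)*1))))/(-25583) = ((43 - 18*9*6)/(5*(-7 + 3*((9*6)*1))))*(-1/25583) = ((43 - 972)/(5*(-7 + 3*(54*1))))*(-1/25583) = ((43 - 18*54)/(5*(-7 + 3*54)))*(-1/25583) = ((43 - 972)/(5*(-7 + 162)))*(-1/25583) = ((⅕)*(-929)/155)*(-1/25583) = ((⅕)*(1/155)*(-929))*(-1/25583) = -929/775*(-1/25583) = 929/19826825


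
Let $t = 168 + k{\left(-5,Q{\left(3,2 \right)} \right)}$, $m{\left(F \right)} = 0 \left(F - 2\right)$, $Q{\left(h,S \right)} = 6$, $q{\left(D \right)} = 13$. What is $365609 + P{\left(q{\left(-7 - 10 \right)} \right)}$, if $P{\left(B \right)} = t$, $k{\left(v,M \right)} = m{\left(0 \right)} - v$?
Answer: $365782$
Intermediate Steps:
$m{\left(F \right)} = 0$ ($m{\left(F \right)} = 0 \left(-2 + F\right) = 0$)
$k{\left(v,M \right)} = - v$ ($k{\left(v,M \right)} = 0 - v = - v$)
$t = 173$ ($t = 168 - -5 = 168 + 5 = 173$)
$P{\left(B \right)} = 173$
$365609 + P{\left(q{\left(-7 - 10 \right)} \right)} = 365609 + 173 = 365782$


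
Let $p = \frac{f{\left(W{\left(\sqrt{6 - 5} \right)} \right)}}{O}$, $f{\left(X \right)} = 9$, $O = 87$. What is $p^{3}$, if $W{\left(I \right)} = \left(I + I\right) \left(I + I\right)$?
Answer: $\frac{27}{24389} \approx 0.0011071$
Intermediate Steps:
$W{\left(I \right)} = 4 I^{2}$ ($W{\left(I \right)} = 2 I 2 I = 4 I^{2}$)
$p = \frac{3}{29}$ ($p = \frac{9}{87} = 9 \cdot \frac{1}{87} = \frac{3}{29} \approx 0.10345$)
$p^{3} = \left(\frac{3}{29}\right)^{3} = \frac{27}{24389}$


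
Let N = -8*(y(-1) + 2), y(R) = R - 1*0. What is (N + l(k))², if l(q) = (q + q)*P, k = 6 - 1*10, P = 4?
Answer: 1600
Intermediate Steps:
y(R) = R (y(R) = R + 0 = R)
N = -8 (N = -8*(-1 + 2) = -8*1 = -8)
k = -4 (k = 6 - 10 = -4)
l(q) = 8*q (l(q) = (q + q)*4 = (2*q)*4 = 8*q)
(N + l(k))² = (-8 + 8*(-4))² = (-8 - 32)² = (-40)² = 1600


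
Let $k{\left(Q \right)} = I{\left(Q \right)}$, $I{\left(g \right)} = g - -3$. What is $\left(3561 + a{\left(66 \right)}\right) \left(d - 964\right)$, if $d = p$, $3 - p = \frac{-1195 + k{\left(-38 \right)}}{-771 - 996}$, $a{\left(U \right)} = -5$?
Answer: $- \frac{2014257084}{589} \approx -3.4198 \cdot 10^{6}$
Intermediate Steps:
$I{\left(g \right)} = 3 + g$ ($I{\left(g \right)} = g + 3 = 3 + g$)
$k{\left(Q \right)} = 3 + Q$
$p = \frac{1357}{589}$ ($p = 3 - \frac{-1195 + \left(3 - 38\right)}{-771 - 996} = 3 - \frac{-1195 - 35}{-1767} = 3 - \left(-1230\right) \left(- \frac{1}{1767}\right) = 3 - \frac{410}{589} = \frac{1357}{589} \approx 2.3039$)
$d = \frac{1357}{589} \approx 2.3039$
$\left(3561 + a{\left(66 \right)}\right) \left(d - 964\right) = \left(3561 - 5\right) \left(\frac{1357}{589} - 964\right) = 3556 \left(- \frac{566439}{589}\right) = - \frac{2014257084}{589}$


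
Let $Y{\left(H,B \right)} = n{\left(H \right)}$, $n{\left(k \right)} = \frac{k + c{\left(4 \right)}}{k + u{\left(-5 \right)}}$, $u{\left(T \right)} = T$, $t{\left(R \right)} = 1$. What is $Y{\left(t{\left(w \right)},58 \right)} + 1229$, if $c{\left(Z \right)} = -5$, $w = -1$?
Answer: $1230$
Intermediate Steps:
$n{\left(k \right)} = 1$ ($n{\left(k \right)} = \frac{k - 5}{k - 5} = \frac{-5 + k}{-5 + k} = 1$)
$Y{\left(H,B \right)} = 1$
$Y{\left(t{\left(w \right)},58 \right)} + 1229 = 1 + 1229 = 1230$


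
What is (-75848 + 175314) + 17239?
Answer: 116705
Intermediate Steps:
(-75848 + 175314) + 17239 = 99466 + 17239 = 116705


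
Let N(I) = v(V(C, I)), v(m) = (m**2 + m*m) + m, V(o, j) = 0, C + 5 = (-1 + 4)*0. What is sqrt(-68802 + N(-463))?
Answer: I*sqrt(68802) ≈ 262.3*I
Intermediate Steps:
C = -5 (C = -5 + (-1 + 4)*0 = -5 + 3*0 = -5 + 0 = -5)
v(m) = m + 2*m**2 (v(m) = (m**2 + m**2) + m = 2*m**2 + m = m + 2*m**2)
N(I) = 0 (N(I) = 0*(1 + 2*0) = 0*(1 + 0) = 0*1 = 0)
sqrt(-68802 + N(-463)) = sqrt(-68802 + 0) = sqrt(-68802) = I*sqrt(68802)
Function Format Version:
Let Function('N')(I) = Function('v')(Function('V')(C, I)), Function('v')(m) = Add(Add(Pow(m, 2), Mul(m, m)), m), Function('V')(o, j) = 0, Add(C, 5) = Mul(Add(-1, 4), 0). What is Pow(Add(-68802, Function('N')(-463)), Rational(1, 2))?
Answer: Mul(I, Pow(68802, Rational(1, 2))) ≈ Mul(262.30, I)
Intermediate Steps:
C = -5 (C = Add(-5, Mul(Add(-1, 4), 0)) = Add(-5, Mul(3, 0)) = Add(-5, 0) = -5)
Function('v')(m) = Add(m, Mul(2, Pow(m, 2))) (Function('v')(m) = Add(Add(Pow(m, 2), Pow(m, 2)), m) = Add(Mul(2, Pow(m, 2)), m) = Add(m, Mul(2, Pow(m, 2))))
Function('N')(I) = 0 (Function('N')(I) = Mul(0, Add(1, Mul(2, 0))) = Mul(0, Add(1, 0)) = Mul(0, 1) = 0)
Pow(Add(-68802, Function('N')(-463)), Rational(1, 2)) = Pow(Add(-68802, 0), Rational(1, 2)) = Pow(-68802, Rational(1, 2)) = Mul(I, Pow(68802, Rational(1, 2)))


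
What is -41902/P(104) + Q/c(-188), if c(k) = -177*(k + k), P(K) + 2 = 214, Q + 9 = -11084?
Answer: -697753405/3527256 ≈ -197.82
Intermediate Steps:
Q = -11093 (Q = -9 - 11084 = -11093)
P(K) = 212 (P(K) = -2 + 214 = 212)
c(k) = -354*k
-41902/P(104) + Q/c(-188) = -41902/212 - 11093/((-354*(-188))) = -41902*1/212 - 11093/66552 = -20951/106 - 11093*1/66552 = -20951/106 - 11093/66552 = -697753405/3527256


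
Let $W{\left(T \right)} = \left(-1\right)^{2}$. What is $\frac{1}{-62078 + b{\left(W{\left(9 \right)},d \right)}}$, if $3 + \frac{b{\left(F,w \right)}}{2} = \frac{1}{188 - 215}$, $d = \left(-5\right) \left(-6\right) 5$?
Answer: $- \frac{27}{1676270} \approx -1.6107 \cdot 10^{-5}$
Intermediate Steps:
$W{\left(T \right)} = 1$
$d = 150$ ($d = 30 \cdot 5 = 150$)
$b{\left(F,w \right)} = - \frac{164}{27}$ ($b{\left(F,w \right)} = -6 + \frac{2}{188 - 215} = -6 + \frac{2}{-27} = -6 + 2 \left(- \frac{1}{27}\right) = -6 - \frac{2}{27} = - \frac{164}{27}$)
$\frac{1}{-62078 + b{\left(W{\left(9 \right)},d \right)}} = \frac{1}{-62078 - \frac{164}{27}} = \frac{1}{- \frac{1676270}{27}} = - \frac{27}{1676270}$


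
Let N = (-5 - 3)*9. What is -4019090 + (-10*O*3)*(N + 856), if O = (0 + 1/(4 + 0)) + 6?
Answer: -4166090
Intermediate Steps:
O = 25/4 (O = (0 + 1/4) + 6 = 1/4 + 6 = 25/4 ≈ 6.2500)
N = -72 (N = -8*9 = -72)
-4019090 + (-10*O*3)*(N + 856) = -4019090 + (-10*25/4*3)*(-72 + 856) = -4019090 - 125/2*3*784 = -4019090 - 375/2*784 = -4019090 - 147000 = -4166090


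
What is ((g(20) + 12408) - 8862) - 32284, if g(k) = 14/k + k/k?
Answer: -287363/10 ≈ -28736.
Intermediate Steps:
g(k) = 1 + 14/k (g(k) = 14/k + 1 = 1 + 14/k)
((g(20) + 12408) - 8862) - 32284 = (((14 + 20)/20 + 12408) - 8862) - 32284 = (((1/20)*34 + 12408) - 8862) - 32284 = ((17/10 + 12408) - 8862) - 32284 = (124097/10 - 8862) - 32284 = 35477/10 - 32284 = -287363/10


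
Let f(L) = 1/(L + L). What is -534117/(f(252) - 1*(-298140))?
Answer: -269194968/150262561 ≈ -1.7915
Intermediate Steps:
f(L) = 1/(2*L)
-534117/(f(252) - 1*(-298140)) = -534117/((½)/252 - 1*(-298140)) = -534117/((½)*(1/252) + 298140) = -534117/(1/504 + 298140) = -534117/150262561/504 = -534117*504/150262561 = -269194968/150262561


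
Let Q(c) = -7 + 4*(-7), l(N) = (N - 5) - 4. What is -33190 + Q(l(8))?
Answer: -33225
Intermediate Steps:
l(N) = -9 + N (l(N) = (-5 + N) - 4 = -9 + N)
Q(c) = -35 (Q(c) = -7 - 28 = -35)
-33190 + Q(l(8)) = -33190 - 35 = -33225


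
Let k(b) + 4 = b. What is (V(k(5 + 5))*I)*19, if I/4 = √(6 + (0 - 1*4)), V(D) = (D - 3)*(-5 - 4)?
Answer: -2052*√2 ≈ -2902.0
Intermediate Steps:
k(b) = -4 + b
V(D) = 27 - 9*D (V(D) = (-3 + D)*(-9) = 27 - 9*D)
I = 4*√2 (I = 4*√(6 + (0 - 1*4)) = 4*√(6 + (0 - 4)) = 4*√(6 - 4) = 4*√2 ≈ 5.6569)
(V(k(5 + 5))*I)*19 = ((27 - 9*(-4 + (5 + 5)))*(4*√2))*19 = ((27 - 9*(-4 + 10))*(4*√2))*19 = ((27 - 9*6)*(4*√2))*19 = ((27 - 54)*(4*√2))*19 = -108*√2*19 = -2052*√2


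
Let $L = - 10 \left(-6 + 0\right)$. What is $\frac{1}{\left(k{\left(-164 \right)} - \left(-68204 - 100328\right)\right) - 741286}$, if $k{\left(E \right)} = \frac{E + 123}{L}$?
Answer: $- \frac{60}{34365281} \approx -1.7459 \cdot 10^{-6}$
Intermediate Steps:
$L = 60$ ($L = \left(-10\right) \left(-6\right) = 60$)
$k{\left(E \right)} = \frac{41}{20} + \frac{E}{60}$ ($k{\left(E \right)} = \frac{E + 123}{60} = \left(123 + E\right) \frac{1}{60} = \frac{41}{20} + \frac{E}{60}$)
$\frac{1}{\left(k{\left(-164 \right)} - \left(-68204 - 100328\right)\right) - 741286} = \frac{1}{\left(\left(\frac{41}{20} + \frac{1}{60} \left(-164\right)\right) - \left(-68204 - 100328\right)\right) - 741286} = \frac{1}{\left(\left(\frac{41}{20} - \frac{41}{15}\right) - -168532\right) - 741286} = \frac{1}{\left(- \frac{41}{60} + 168532\right) - 741286} = \frac{1}{\frac{10111879}{60} - 741286} = \frac{1}{- \frac{34365281}{60}} = - \frac{60}{34365281}$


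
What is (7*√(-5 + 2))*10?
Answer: 70*I*√3 ≈ 121.24*I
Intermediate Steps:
(7*√(-5 + 2))*10 = (7*√(-3))*10 = (7*(I*√3))*10 = (7*I*√3)*10 = 70*I*√3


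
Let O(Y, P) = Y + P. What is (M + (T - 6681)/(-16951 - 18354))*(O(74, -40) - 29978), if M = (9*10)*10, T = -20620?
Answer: -41403179528/1535 ≈ -2.6973e+7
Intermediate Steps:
O(Y, P) = P + Y
M = 900 (M = 90*10 = 900)
(M + (T - 6681)/(-16951 - 18354))*(O(74, -40) - 29978) = (900 + (-20620 - 6681)/(-16951 - 18354))*((-40 + 74) - 29978) = (900 - 27301/(-35305))*(34 - 29978) = (900 - 27301*(-1/35305))*(-29944) = (900 + 1187/1535)*(-29944) = (1382687/1535)*(-29944) = -41403179528/1535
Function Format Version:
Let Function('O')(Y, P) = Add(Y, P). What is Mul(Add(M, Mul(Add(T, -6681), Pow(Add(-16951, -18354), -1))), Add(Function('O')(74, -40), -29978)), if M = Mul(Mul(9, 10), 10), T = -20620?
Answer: Rational(-41403179528, 1535) ≈ -2.6973e+7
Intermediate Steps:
Function('O')(Y, P) = Add(P, Y)
M = 900 (M = Mul(90, 10) = 900)
Mul(Add(M, Mul(Add(T, -6681), Pow(Add(-16951, -18354), -1))), Add(Function('O')(74, -40), -29978)) = Mul(Add(900, Mul(Add(-20620, -6681), Pow(Add(-16951, -18354), -1))), Add(Add(-40, 74), -29978)) = Mul(Add(900, Mul(-27301, Pow(-35305, -1))), Add(34, -29978)) = Mul(Add(900, Mul(-27301, Rational(-1, 35305))), -29944) = Mul(Add(900, Rational(1187, 1535)), -29944) = Mul(Rational(1382687, 1535), -29944) = Rational(-41403179528, 1535)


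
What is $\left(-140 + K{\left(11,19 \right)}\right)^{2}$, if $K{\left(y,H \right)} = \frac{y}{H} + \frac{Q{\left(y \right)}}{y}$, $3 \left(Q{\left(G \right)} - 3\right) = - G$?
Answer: $\frac{7648377025}{393129} \approx 19455.0$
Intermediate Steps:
$Q{\left(G \right)} = 3 - \frac{G}{3}$ ($Q{\left(G \right)} = 3 + \frac{\left(-1\right) G}{3} = 3 - \frac{G}{3}$)
$K{\left(y,H \right)} = \frac{y}{H} + \frac{3 - \frac{y}{3}}{y}$
$\left(-140 + K{\left(11,19 \right)}\right)^{2} = \left(-140 + \left(- \frac{1}{3} + \frac{3}{11} + \frac{11}{19}\right)\right)^{2} = \left(-140 + \frac{325}{627}\right)^{2} = \left(- \frac{87455}{627}\right)^{2} = \frac{7648377025}{393129}$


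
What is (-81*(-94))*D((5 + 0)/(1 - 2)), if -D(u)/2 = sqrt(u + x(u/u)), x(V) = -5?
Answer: -15228*I*sqrt(10) ≈ -48155.0*I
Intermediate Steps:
D(u) = -2*sqrt(-5 + u) (D(u) = -2*sqrt(u - 5) = -2*sqrt(-5 + u))
(-81*(-94))*D((5 + 0)/(1 - 2)) = (-81*(-94))*(-2*sqrt(-5 + (5 + 0)/(1 - 2))) = 7614*(-2*sqrt(-5 + 5/(-1))) = 7614*(-2*sqrt(-5 + 5*(-1))) = 7614*(-2*sqrt(-5 - 5)) = 7614*(-2*I*sqrt(10)) = -15228*I*sqrt(10)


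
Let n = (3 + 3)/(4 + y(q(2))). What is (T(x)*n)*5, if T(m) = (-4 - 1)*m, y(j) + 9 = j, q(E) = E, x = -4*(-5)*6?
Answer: 6000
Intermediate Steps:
x = 120 (x = 20*6 = 120)
y(j) = -9 + j
T(m) = -5*m
n = -2 (n = (3 + 3)/(4 + (-9 + 2)) = 6/(4 - 7) = 6/(-3) = 6*(-⅓) = -2)
(T(x)*n)*5 = (-5*120*(-2))*5 = -600*(-2)*5 = 1200*5 = 6000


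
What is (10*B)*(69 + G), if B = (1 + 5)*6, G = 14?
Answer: 29880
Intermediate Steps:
B = 36 (B = 6*6 = 36)
(10*B)*(69 + G) = (10*36)*(69 + 14) = 360*83 = 29880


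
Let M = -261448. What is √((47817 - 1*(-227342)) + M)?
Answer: √13711 ≈ 117.09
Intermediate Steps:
√((47817 - 1*(-227342)) + M) = √((47817 - 1*(-227342)) - 261448) = √((47817 + 227342) - 261448) = √(275159 - 261448) = √13711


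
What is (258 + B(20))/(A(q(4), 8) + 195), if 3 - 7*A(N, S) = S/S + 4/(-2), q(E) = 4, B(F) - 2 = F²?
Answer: 4620/1369 ≈ 3.3747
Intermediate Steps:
B(F) = 2 + F²
A(N, S) = 4/7 (A(N, S) = 3/7 - (S/S + 4/(-2))/7 = 3/7 - (1 + 4*(-½))/7 = 3/7 - (1 - 2)/7 = 3/7 - ⅐*(-1) = 3/7 + ⅐ = 4/7)
(258 + B(20))/(A(q(4), 8) + 195) = (258 + (2 + 20²))/(4/7 + 195) = (258 + (2 + 400))/(1369/7) = (258 + 402)*(7/1369) = 660*(7/1369) = 4620/1369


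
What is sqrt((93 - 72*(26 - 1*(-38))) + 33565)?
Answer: 5*sqrt(1162) ≈ 170.44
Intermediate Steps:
sqrt((93 - 72*(26 - 1*(-38))) + 33565) = sqrt((93 - 72*(26 + 38)) + 33565) = sqrt((93 - 72*64) + 33565) = sqrt((93 - 4608) + 33565) = sqrt(-4515 + 33565) = sqrt(29050) = 5*sqrt(1162)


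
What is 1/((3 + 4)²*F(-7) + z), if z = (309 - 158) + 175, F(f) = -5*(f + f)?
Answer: 1/3756 ≈ 0.00026624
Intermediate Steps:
F(f) = -10*f
z = 326 (z = 151 + 175 = 326)
1/((3 + 4)²*F(-7) + z) = 1/((3 + 4)²*(-10*(-7)) + 326) = 1/(7²*70 + 326) = 1/(49*70 + 326) = 1/(3430 + 326) = 1/3756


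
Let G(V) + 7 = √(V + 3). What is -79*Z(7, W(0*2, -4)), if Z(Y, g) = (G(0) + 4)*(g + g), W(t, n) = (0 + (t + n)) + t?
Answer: -1896 + 632*√3 ≈ -801.34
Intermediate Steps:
G(V) = -7 + √(3 + V) (G(V) = -7 + √(V + 3) = -7 + √(3 + V))
W(t, n) = n + 2*t (W(t, n) = (0 + (n + t)) + t = (n + t) + t = n + 2*t)
Z(Y, g) = 2*g*(-3 + √3) (Z(Y, g) = ((-7 + √(3 + 0)) + 4)*(g + g) = ((-7 + √3) + 4)*(2*g) = (-3 + √3)*(2*g) = 2*g*(-3 + √3))
-79*Z(7, W(0*2, -4)) = -158*(-4 + 2*(0*2))*(-3 + √3) = -158*(-4 + 2*0)*(-3 + √3) = -158*(-4 + 0)*(-3 + √3) = -158*(-4)*(-3 + √3) = -79*(24 - 8*√3) = -1896 + 632*√3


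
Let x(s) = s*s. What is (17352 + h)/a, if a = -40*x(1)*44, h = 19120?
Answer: -4559/220 ≈ -20.723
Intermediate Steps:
x(s) = s²
a = -1760 (a = -40*1²*44 = -40*1*44 = -40*44 = -1760)
(17352 + h)/a = (17352 + 19120)/(-1760) = 36472*(-1/1760) = -4559/220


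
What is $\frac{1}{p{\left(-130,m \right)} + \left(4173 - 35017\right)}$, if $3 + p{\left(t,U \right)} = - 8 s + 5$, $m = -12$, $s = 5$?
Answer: $- \frac{1}{30882} \approx -3.2381 \cdot 10^{-5}$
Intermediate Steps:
$p{\left(t,U \right)} = -38$ ($p{\left(t,U \right)} = -3 + \left(\left(-8\right) 5 + 5\right) = -3 + \left(-40 + 5\right) = -3 - 35 = -38$)
$\frac{1}{p{\left(-130,m \right)} + \left(4173 - 35017\right)} = \frac{1}{-38 + \left(4173 - 35017\right)} = \frac{1}{-38 - 30844} = \frac{1}{-30882} = - \frac{1}{30882}$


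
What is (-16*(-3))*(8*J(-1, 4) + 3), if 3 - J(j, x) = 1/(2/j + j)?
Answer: 1424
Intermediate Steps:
J(j, x) = 3 - 1/(j + 2/j) (J(j, x) = 3 - 1/(2/j + j) = 3 - 1/(j + 2/j))
(-16*(-3))*(8*J(-1, 4) + 3) = (-16*(-3))*(8*((6 - 1*(-1) + 3*(-1)²)/(2 + (-1)²)) + 3) = 48*(8*((6 + 1 + 3*1)/(2 + 1)) + 3) = 48*(8*((6 + 1 + 3)/3) + 3) = 48*(8*((⅓)*10) + 3) = 48*(8*(10/3) + 3) = 48*(80/3 + 3) = 48*(89/3) = 1424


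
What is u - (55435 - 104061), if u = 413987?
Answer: 462613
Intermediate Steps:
u - (55435 - 104061) = 413987 - (55435 - 104061) = 413987 - 1*(-48626) = 413987 + 48626 = 462613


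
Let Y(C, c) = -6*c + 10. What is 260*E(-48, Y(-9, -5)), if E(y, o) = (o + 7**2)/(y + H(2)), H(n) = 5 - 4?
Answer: -23140/47 ≈ -492.34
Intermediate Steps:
H(n) = 1
Y(C, c) = 10 - 6*c
E(y, o) = (49 + o)/(1 + y) (E(y, o) = (o + 7**2)/(y + 1) = (o + 49)/(1 + y) = (49 + o)/(1 + y))
260*E(-48, Y(-9, -5)) = 260*((49 + (10 - 6*(-5)))/(1 - 48)) = 260*((49 + (10 + 30))/(-47)) = 260*(-(49 + 40)/47) = 260*(-1/47*89) = 260*(-89/47) = -23140/47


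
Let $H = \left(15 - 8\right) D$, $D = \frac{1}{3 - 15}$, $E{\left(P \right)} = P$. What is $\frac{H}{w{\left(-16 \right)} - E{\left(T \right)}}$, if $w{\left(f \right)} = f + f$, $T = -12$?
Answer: $\frac{7}{240} \approx 0.029167$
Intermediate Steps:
$D = - \frac{1}{12}$ ($D = \frac{1}{-12} = - \frac{1}{12} \approx -0.083333$)
$w{\left(f \right)} = 2 f$
$H = - \frac{7}{12}$ ($H = \left(15 - 8\right) \left(- \frac{1}{12}\right) = 7 \left(- \frac{1}{12}\right) = - \frac{7}{12} \approx -0.58333$)
$\frac{H}{w{\left(-16 \right)} - E{\left(T \right)}} = - \frac{7}{12 \left(2 \left(-16\right) - -12\right)} = - \frac{7}{12 \left(-32 + 12\right)} = - \frac{7}{12 \left(-20\right)} = \left(- \frac{7}{12}\right) \left(- \frac{1}{20}\right) = \frac{7}{240}$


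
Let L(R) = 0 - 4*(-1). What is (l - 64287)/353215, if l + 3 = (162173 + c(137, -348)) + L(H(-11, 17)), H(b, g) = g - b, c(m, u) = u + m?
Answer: 97676/353215 ≈ 0.27653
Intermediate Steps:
c(m, u) = m + u
L(R) = 4 (L(R) = 0 + 4 = 4)
l = 161963 (l = -3 + ((162173 + (137 - 348)) + 4) = -3 + ((162173 - 211) + 4) = -3 + (161962 + 4) = -3 + 161966 = 161963)
(l - 64287)/353215 = (161963 - 64287)/353215 = 97676*(1/353215) = 97676/353215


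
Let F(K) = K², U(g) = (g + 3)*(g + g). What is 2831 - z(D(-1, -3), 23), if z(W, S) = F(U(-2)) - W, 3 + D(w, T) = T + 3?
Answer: 2812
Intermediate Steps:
U(g) = 2*g*(3 + g) (U(g) = (3 + g)*(2*g) = 2*g*(3 + g))
D(w, T) = T (D(w, T) = -3 + (T + 3) = -3 + (3 + T) = T)
z(W, S) = 16 - W (z(W, S) = (2*(-2)*(3 - 2))² - W = (2*(-2)*1)² - W = (-4)² - W = 16 - W)
2831 - z(D(-1, -3), 23) = 2831 - (16 - 1*(-3)) = 2831 - (16 + 3) = 2831 - 1*19 = 2831 - 19 = 2812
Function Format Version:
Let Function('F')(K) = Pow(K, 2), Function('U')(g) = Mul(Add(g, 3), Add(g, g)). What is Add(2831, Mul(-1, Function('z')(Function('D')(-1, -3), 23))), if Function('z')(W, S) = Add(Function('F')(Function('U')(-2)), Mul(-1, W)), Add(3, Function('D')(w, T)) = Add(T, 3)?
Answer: 2812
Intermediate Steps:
Function('U')(g) = Mul(2, g, Add(3, g)) (Function('U')(g) = Mul(Add(3, g), Mul(2, g)) = Mul(2, g, Add(3, g)))
Function('D')(w, T) = T (Function('D')(w, T) = Add(-3, Add(T, 3)) = Add(-3, Add(3, T)) = T)
Function('z')(W, S) = Add(16, Mul(-1, W)) (Function('z')(W, S) = Add(Pow(Mul(2, -2, Add(3, -2)), 2), Mul(-1, W)) = Add(Pow(Mul(2, -2, 1), 2), Mul(-1, W)) = Add(Pow(-4, 2), Mul(-1, W)) = Add(16, Mul(-1, W)))
Add(2831, Mul(-1, Function('z')(Function('D')(-1, -3), 23))) = Add(2831, Mul(-1, Add(16, Mul(-1, -3)))) = Add(2831, Mul(-1, Add(16, 3))) = Add(2831, Mul(-1, 19)) = Add(2831, -19) = 2812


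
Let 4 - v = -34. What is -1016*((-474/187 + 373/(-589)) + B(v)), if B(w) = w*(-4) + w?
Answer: 13111722824/110143 ≈ 1.1904e+5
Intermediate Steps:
v = 38 (v = 4 - 1*(-34) = 4 + 34 = 38)
B(w) = -3*w (B(w) = -4*w + w = -3*w)
-1016*((-474/187 + 373/(-589)) + B(v)) = -1016*((-474/187 + 373/(-589)) - 3*38) = -1016*((-474*1/187 + 373*(-1/589)) - 114) = -1016*((-474/187 - 373/589) - 114) = -1016*(-348937/110143 - 114) = -1016*(-12905239/110143) = 13111722824/110143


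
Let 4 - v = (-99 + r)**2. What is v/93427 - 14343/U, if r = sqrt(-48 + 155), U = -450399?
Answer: -1040242745/14026475791 + 198*sqrt(107)/93427 ≈ -0.052241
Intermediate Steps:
r = sqrt(107) ≈ 10.344
v = 4 - (-99 + sqrt(107))**2 ≈ -7855.9
v/93427 - 14343/U = (-9904 + 198*sqrt(107))/93427 - 14343/(-450399) = (-9904 + 198*sqrt(107))*(1/93427) - 14343*(-1/450399) = (-9904/93427 + 198*sqrt(107)/93427) + 4781/150133 = -1040242745/14026475791 + 198*sqrt(107)/93427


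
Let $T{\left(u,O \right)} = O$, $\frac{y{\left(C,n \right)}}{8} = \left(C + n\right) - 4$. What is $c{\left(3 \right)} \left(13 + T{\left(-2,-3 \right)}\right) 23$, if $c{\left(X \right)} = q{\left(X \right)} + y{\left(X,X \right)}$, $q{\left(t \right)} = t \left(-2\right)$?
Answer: $2300$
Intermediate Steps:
$y{\left(C,n \right)} = -32 + 8 C + 8 n$ ($y{\left(C,n \right)} = 8 \left(\left(C + n\right) - 4\right) = 8 \left(-4 + C + n\right) = -32 + 8 C + 8 n$)
$q{\left(t \right)} = - 2 t$
$c{\left(X \right)} = -32 + 14 X$ ($c{\left(X \right)} = - 2 X + \left(-32 + 8 X + 8 X\right) = - 2 X + \left(-32 + 16 X\right) = -32 + 14 X$)
$c{\left(3 \right)} \left(13 + T{\left(-2,-3 \right)}\right) 23 = \left(-32 + 14 \cdot 3\right) \left(13 - 3\right) 23 = \left(-32 + 42\right) 10 \cdot 23 = 10 \cdot 10 \cdot 23 = 100 \cdot 23 = 2300$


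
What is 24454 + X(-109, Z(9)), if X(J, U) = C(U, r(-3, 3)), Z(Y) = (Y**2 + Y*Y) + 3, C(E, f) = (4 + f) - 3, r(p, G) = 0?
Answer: 24455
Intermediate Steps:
C(E, f) = 1 + f
Z(Y) = 3 + 2*Y**2 (Z(Y) = (Y**2 + Y**2) + 3 = 2*Y**2 + 3 = 3 + 2*Y**2)
X(J, U) = 1 (X(J, U) = 1 + 0 = 1)
24454 + X(-109, Z(9)) = 24454 + 1 = 24455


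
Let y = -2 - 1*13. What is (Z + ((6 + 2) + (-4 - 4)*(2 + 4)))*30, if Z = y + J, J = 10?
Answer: -1350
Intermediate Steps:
y = -15 (y = -2 - 13 = -15)
Z = -5 (Z = -15 + 10 = -5)
(Z + ((6 + 2) + (-4 - 4)*(2 + 4)))*30 = (-5 + ((6 + 2) + (-4 - 4)*(2 + 4)))*30 = (-5 + (8 - 8*6))*30 = (-5 + (8 - 48))*30 = (-5 - 40)*30 = -45*30 = -1350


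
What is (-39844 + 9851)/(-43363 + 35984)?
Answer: 29993/7379 ≈ 4.0646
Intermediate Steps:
(-39844 + 9851)/(-43363 + 35984) = -29993/(-7379) = -29993*(-1/7379) = 29993/7379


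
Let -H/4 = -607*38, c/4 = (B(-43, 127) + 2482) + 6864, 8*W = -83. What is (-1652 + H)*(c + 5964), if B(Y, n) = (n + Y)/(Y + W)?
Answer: 239563992528/61 ≈ 3.9273e+9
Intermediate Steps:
W = -83/8 (W = (1/8)*(-83) = -83/8 ≈ -10.375)
B(Y, n) = (Y + n)/(-83/8 + Y) (B(Y, n) = (n + Y)/(Y - 83/8) = (Y + n)/(-83/8 + Y))
c = 2280040/61 (c = 4*((8*(-43 + 127)/(-83 + 8*(-43)) + 2482) + 6864) = 4*((8*84/(-83 - 344) + 2482) + 6864) = 4*((8*84/(-427) + 2482) + 6864) = 4*((8*(-1/427)*84 + 2482) + 6864) = 4*((-96/61 + 2482) + 6864) = 4*(151306/61 + 6864) = 4*(570010/61) = 2280040/61 ≈ 37378.)
H = 92264 (H = -(-2428)*38 = -4*(-23066) = 92264)
(-1652 + H)*(c + 5964) = (-1652 + 92264)*(2280040/61 + 5964) = 90612*(2643844/61) = 239563992528/61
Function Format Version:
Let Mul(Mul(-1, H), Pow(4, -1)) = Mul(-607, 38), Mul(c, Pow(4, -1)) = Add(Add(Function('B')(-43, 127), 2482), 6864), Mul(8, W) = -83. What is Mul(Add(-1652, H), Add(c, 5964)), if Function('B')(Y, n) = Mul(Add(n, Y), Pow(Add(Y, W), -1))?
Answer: Rational(239563992528, 61) ≈ 3.9273e+9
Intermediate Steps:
W = Rational(-83, 8) (W = Mul(Rational(1, 8), -83) = Rational(-83, 8) ≈ -10.375)
Function('B')(Y, n) = Mul(Pow(Add(Rational(-83, 8), Y), -1), Add(Y, n)) (Function('B')(Y, n) = Mul(Add(n, Y), Pow(Add(Y, Rational(-83, 8)), -1)) = Mul(Add(Y, n), Pow(Add(Rational(-83, 8), Y), -1)) = Mul(Pow(Add(Rational(-83, 8), Y), -1), Add(Y, n)))
c = Rational(2280040, 61) (c = Mul(4, Add(Add(Mul(8, Pow(Add(-83, Mul(8, -43)), -1), Add(-43, 127)), 2482), 6864)) = Mul(4, Add(Add(Mul(8, Pow(Add(-83, -344), -1), 84), 2482), 6864)) = Mul(4, Add(Add(Mul(8, Pow(-427, -1), 84), 2482), 6864)) = Mul(4, Add(Add(Mul(8, Rational(-1, 427), 84), 2482), 6864)) = Mul(4, Add(Add(Rational(-96, 61), 2482), 6864)) = Mul(4, Add(Rational(151306, 61), 6864)) = Mul(4, Rational(570010, 61)) = Rational(2280040, 61) ≈ 37378.)
H = 92264 (H = Mul(-4, Mul(-607, 38)) = Mul(-4, -23066) = 92264)
Mul(Add(-1652, H), Add(c, 5964)) = Mul(Add(-1652, 92264), Add(Rational(2280040, 61), 5964)) = Mul(90612, Rational(2643844, 61)) = Rational(239563992528, 61)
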